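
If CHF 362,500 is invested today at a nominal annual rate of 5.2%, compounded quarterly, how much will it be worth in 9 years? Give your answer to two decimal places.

Periodic rate i = 0.052/4 = 0.013; n = 9 × 4 = 36 periods.
362,500 × (1+0.013)^36 = 362,500 × 1.591989 = 577,095.9731

CHF 577,095.97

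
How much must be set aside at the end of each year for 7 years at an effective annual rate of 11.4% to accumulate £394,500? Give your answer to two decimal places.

£39,830.79

PMT = 394500 / ( [(1+0.114)^7 − 1] / 0.114 ) = 394500 / 9.904398 = 39,830.7910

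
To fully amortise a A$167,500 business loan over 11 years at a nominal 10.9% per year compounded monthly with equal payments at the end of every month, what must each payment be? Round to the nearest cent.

i = 0.109/12 = 0.00908333 per month; n = 11·12 = 132.
Annuity-PV factor = 76.719425; PMT = 167500 / 76.719425 = 2,183.2802

A$2,183.28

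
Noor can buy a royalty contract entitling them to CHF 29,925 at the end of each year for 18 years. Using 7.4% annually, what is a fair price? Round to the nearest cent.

PV = 29925 × [1 − (1+0.074)^(−18)] / 0.074 = 29925 × 9.775067 = 292,518.8686

CHF 292,518.87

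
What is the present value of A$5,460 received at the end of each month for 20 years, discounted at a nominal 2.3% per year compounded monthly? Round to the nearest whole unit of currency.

i = 0.023/12 = 0.00191667 per month; n = 20·12 = 240.
Annuity factor a(240|0.00191667) = 192.228708; PV = 5460 × 192.228708 = 1,049,568.7471

A$1,049,569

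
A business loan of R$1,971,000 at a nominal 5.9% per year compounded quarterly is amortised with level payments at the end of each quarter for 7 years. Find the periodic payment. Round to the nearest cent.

Periodic rate i = 0.059/4 = 0.01475; n = 7 × 4 = 28 periods.
PMT = 1.971e+06 / ( [1 − (1+0.01475)^(−28)] / 0.01475 ) = 1.971e+06 / 22.802642 = 86,437.3536

R$86,437.35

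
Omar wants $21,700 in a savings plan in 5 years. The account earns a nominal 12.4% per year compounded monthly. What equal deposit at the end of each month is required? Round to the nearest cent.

i = 0.124/12 = 0.0103333 per month; n = 5·12 = 60.
FV-annuity factor = 82.550650; PMT = 21700 / 82.550650 = 262.8689

$262.87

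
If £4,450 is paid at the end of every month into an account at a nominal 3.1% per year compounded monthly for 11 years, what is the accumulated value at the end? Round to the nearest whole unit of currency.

£698,911

With 12 periods per year: i = 0.00258333, n = 132.
FV = PMT · [(1+i)^n − 1] / i = 4450 · 157.058710 = 698,911.2607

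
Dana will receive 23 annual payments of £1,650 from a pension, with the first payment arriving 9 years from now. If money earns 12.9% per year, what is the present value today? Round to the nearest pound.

Value one period before first payment (t=8): 1650 × [1 − (1+0.129)^(−23)] / 0.129 = 1650 × 7.276110 = 12,005.5821
PV₀ = 12,005.5821 / (1+0.129)^8 = 12,005.5821 / 2.639682 = 4,548.1176

£4,548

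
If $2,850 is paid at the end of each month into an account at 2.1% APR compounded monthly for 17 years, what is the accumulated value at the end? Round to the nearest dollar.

$697,990

i = 0.021/12 = 0.00175 per month; n = 17·12 = 204.
FV = PMT · [(1+i)^n − 1] / i = 2850 · 244.908608 = 697,989.5335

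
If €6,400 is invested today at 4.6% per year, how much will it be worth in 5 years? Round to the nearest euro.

€8,014

6,400 × (1+0.046)^5 = 6,400 × 1.252156 = 8,013.7981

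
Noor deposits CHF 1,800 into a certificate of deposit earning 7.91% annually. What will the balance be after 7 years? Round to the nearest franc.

CHF 3,067

FV = PV·(1+i)^n = 1,800 × 1.703852 = 3,066.9335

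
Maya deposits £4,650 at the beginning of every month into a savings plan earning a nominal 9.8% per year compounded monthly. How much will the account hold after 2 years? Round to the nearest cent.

£123,738.97

i = 0.098/12 = 0.00816667 per month; n = 2·12 = 24.
FV = 4650 × [(1+0.00816667)^24 − 1] / 0.00816667 × (1+i) = 4650 × 26.610530 = 123,738.9655
(Beginning-of-period payments → annuity-due factor ×(1+i).)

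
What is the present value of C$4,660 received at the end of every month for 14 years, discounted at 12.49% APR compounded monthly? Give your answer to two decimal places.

C$369,100.13

With 12 periods per year: i = 0.0104083, n = 168.
Annuity factor a(168|0.0104083) = 79.206035; PV = 4660 × 79.206035 = 369,100.1250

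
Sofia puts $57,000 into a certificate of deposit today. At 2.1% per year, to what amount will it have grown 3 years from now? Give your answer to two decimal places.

57,000 × (1+0.021)^3 = 57,000 × 1.064332 = 60,666.9389

$60,666.94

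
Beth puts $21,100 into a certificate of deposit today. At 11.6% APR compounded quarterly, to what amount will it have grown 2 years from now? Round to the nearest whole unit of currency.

With 4 periods per year: i = 0.029, n = 8.
FV = 21,100 × (1 + 0.029)^8 = 26,521.9501

$26,522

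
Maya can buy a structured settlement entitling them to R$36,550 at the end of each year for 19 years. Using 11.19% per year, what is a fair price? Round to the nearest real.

R$283,099

PV = PMT · [1 − (1+i)^(−n)] / i = 36550 · 7.745525 = 283,098.9405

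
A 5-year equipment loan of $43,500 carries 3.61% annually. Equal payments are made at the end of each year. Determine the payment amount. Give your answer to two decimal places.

$9,664.47

PMT = 43500 / ( [1 − (1+0.0361)^(−5)] / 0.0361 ) = 43500 / 4.501021 = 9,664.4740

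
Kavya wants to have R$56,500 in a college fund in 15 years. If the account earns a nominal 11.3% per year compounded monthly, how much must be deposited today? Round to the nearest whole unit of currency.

i = 0.113/12 = 0.00941667 per month; n = 15·12 = 180.
PV = FV·(1+i)^(−n) = 56,500 × 0.185061 = 10,455.9533

R$10,456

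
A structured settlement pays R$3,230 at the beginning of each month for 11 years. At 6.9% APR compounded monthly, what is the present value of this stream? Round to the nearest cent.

With 12 periods per year: i = 0.00575, n = 132.
PV = PMT · [1 − (1+i)^(−n)] / i × (1+i) = 3230 · 92.852053 = 299,912.1325
(Beginning-of-period payments → annuity-due factor ×(1+i).)

R$299,912.13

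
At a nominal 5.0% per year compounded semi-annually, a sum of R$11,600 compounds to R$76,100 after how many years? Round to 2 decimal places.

Periodic rate i = 0.05/2 = 0.025.
n = ln(76100/11600) / ln(1+0.025) = ln(6.56034) / 0.024693 = 76.1784 half-years
= 76.1784/2 years

38.09 years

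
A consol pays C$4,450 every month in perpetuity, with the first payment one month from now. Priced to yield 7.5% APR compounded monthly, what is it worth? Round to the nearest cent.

Periodic rate i = 0.075/12 = 0.00625.
PV = PMT / i = 4450 / 0.00625 = 712,000.0000

C$712,000.00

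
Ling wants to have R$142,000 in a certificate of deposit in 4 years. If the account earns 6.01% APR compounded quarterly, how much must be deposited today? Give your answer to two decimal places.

With 4 periods per year: i = 0.015025, n = 16.
PV = FV·(1+i)^(−n) = 142,000 × 0.787721 = 111,856.3181

R$111,856.32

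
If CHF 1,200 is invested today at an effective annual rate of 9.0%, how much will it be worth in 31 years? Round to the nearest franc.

CHF 17,354

FV = PV·(1+i)^n = 1,200 × 14.461770 = 17,354.1234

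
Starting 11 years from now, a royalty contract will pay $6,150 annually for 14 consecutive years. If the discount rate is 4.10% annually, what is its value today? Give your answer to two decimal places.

$43,181.49

Value one period before first payment (t=10): 6150 × [1 − (1+0.041)^(−14)] / 0.041 = 6150 × 10.493728 = 64,536.4269
Discount back 10 years: 64,536.4269 × (1+0.041)^(−10) = 64,536.4269 × 0.669103 = 43,181.4898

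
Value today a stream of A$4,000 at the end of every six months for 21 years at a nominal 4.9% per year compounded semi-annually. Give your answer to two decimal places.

A$104,191.97

i = 0.049/2 = 0.0245 per half-year; n = 21·2 = 42.
PV = PMT · [1 − (1+i)^(−n)] / i = 4000 · 26.047993 = 104,191.9735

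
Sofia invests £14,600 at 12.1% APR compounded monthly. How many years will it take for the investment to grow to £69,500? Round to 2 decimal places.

Periodic rate i = 0.121/12 = 0.0100833.
n = ln(69500/14600) / ln(1+0.0100833) = ln(4.76027) / 0.010033 = 155.5199 months
= 155.5199/12 years

12.96 years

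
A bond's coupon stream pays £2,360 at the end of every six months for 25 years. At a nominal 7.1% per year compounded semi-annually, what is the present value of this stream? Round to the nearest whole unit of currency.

£54,860

i = 0.071/2 = 0.0355 per half-year; n = 25·2 = 50.
PV = 2360 × [1 − (1+0.0355)^(−50)] / 0.0355 = 2360 × 23.245599 = 54,859.6127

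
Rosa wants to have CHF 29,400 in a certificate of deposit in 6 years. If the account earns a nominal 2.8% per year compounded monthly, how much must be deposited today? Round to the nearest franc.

Periodic rate i = 0.028/12 = 0.00233333; n = 6 × 12 = 72 periods.
PV = FV·(1+i)^(−n) = 29,400 × 0.845519 = 24,858.2669

CHF 24,858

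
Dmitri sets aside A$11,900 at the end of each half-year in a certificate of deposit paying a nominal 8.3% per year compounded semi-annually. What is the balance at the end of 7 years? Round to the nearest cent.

A$219,927.11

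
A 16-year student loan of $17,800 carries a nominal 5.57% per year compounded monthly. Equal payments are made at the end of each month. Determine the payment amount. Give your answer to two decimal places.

$140.28

i = 0.0557/12 = 0.00464167 per month; n = 16·12 = 192.
Annuity-PV factor = 126.891949; PMT = 17800 / 126.891949 = 140.2768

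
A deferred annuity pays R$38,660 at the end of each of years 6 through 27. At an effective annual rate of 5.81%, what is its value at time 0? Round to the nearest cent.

Value one period before first payment (t=5): 38660 × [1 − (1+0.0581)^(−22)] / 0.0581 = 38660 × 12.243080 = 473,317.4631
Discount back 5 years: 473,317.4631 × (1+0.0581)^(−5) = 473,317.4631 × 0.753991 = 356,877.3260

R$356,877.33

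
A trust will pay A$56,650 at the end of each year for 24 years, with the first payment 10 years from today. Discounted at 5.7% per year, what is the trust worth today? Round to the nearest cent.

PV at t=9 (ordinary 24-year annuity): 56650 × a(24|0.057) = 56650 × 12.905916 = 731,120.1527
PV₀ = 731,120.1527 / (1+0.057)^9 = 731,120.1527 / 1.646929 = 443,929.3605

A$443,929.36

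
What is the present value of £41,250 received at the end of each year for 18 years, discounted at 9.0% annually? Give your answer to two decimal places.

£361,169.54

PV = PMT · [1 − (1+i)^(−n)] / i = 41250 · 8.755625 = 361,169.5358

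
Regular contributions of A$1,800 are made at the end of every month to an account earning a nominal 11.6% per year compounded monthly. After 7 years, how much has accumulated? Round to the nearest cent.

i = 0.116/12 = 0.00966667 per month; n = 7·12 = 84.
FV = 1800 × [(1+0.00966667)^84 − 1] / 0.00966667 = 1800 × 128.652622 = 231,574.7194

A$231,574.72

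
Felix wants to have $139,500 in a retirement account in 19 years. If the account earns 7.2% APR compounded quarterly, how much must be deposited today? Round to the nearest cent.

Periodic rate i = 0.072/4 = 0.018; n = 19 × 4 = 76 periods.
PV = 139,500 / (1 + 0.018)^76 = 139,500 / 3.879995 = 35,953.6577

$35,953.66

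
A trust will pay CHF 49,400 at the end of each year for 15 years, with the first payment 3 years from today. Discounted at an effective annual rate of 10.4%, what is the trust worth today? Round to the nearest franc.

CHF 301,370

PV at t=2 (ordinary 15-year annuity): 49400 × a(15|0.104) = 49400 × 7.435515 = 367,314.4306
Discount back 2 years: 367,314.4306 × (1+0.104)^(−2) = 367,314.4306 × 0.820468 = 301,369.8791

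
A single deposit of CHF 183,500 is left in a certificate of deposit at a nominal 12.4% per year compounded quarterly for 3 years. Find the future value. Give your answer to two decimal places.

CHF 264,691.53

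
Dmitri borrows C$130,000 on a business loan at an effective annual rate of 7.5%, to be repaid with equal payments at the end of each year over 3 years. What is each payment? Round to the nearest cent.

C$49,989.89

Annuity-PV factor = 2.600526; PMT = 130000 / 2.600526 = 49,989.8917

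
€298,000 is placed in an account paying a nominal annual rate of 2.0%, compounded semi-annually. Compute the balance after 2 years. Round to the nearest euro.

€310,100

With 2 periods per year: i = 0.01, n = 4.
FV = PV·(1+i)^n = 298,000 × 1.040604 = 310,099.9950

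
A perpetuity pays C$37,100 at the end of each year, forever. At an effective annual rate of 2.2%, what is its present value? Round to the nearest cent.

C$1,686,363.64

PV = C/r = 37100/0.022 = 1,686,363.6364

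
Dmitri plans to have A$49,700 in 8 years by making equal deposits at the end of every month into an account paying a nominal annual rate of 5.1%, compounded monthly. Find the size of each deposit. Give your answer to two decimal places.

A$420.34

i = 0.051/12 = 0.00425 per month; n = 8·12 = 96.
PMT = 49700 / ( [(1+0.00425)^96 − 1] / 0.00425 ) = 49700 / 118.237083 = 420.3419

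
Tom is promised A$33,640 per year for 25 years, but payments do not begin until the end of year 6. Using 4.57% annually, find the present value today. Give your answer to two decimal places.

Value one period before first payment (t=5): 33640 × [1 − (1+0.0457)^(−25)] / 0.0457 = 33640 × 14.721952 = 495,246.4722
PV₀ = 495,246.4722 / (1+0.0457)^5 = 495,246.4722 / 1.250361 = 396,082.6788

A$396,082.68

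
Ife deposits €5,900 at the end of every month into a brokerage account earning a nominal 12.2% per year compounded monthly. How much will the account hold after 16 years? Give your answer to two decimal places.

€3,466,697.09

Periodic rate i = 0.122/12 = 0.0101667; n = 16 × 12 = 192 periods.
Accumulation factor s(192|0.0101667) = 587.575779; FV = 5900 × 587.575779 = 3,466,697.0946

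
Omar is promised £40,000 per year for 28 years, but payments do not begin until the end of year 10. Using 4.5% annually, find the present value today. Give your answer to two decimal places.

PV at t=9 (ordinary 28-year annuity): 40000 × a(28|0.045) = 40000 × 15.742874 = 629,714.9405
PV₀ = 629,714.9405 / (1+0.045)^9 = 629,714.9405 / 1.486095 = 423,737.9717

£423,737.97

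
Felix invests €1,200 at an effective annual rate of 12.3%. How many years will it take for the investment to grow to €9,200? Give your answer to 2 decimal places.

17.56 years

(1+i)^n = 9200/1200 = 7.66667, so n = ln 7.66667 / ln 1.123 = 17.5588 years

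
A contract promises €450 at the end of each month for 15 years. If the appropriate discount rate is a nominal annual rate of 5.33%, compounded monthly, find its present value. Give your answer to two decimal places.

€55,686.84

With 12 periods per year: i = 0.00444167, n = 180.
PV = 450 × [1 − (1+0.00444167)^(−180)] / 0.00444167 = 450 × 123.748538 = 55,686.8423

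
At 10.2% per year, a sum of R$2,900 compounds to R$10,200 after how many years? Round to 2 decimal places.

12.95 years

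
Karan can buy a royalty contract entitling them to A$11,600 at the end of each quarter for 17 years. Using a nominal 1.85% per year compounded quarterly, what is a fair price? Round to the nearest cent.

i = 0.0185/4 = 0.004625 per quarter; n = 17·4 = 68.
PV = 11600 × [1 − (1+0.004625)^(−68)] / 0.004625 = 11600 × 58.230606 = 675,475.0291

A$675,475.03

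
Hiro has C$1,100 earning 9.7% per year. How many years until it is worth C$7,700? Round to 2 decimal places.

21.02 years

(1+i)^n = 7700/1100 = 7.00000, so n = ln 7.00000 / ln 1.097 = 21.0189 years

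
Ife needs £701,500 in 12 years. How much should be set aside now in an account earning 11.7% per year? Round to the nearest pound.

PV = 701,500 / (1 + 0.117)^12 = 701,500 / 3.772577 = 185,947.1807

£185,947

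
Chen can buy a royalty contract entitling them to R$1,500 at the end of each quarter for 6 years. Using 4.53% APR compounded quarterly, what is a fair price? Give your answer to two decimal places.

i = 0.0453/4 = 0.011325 per quarter; n = 6·4 = 24.
Annuity factor a(24|0.011325) = 20.912006; PV = 1500 × 20.912006 = 31,368.0084

R$31,368.01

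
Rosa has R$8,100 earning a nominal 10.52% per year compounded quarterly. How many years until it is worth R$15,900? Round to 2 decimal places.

Periodic rate i = 0.1052/4 = 0.0263.
n = ln(15900/8100) / ln(1+0.0263) = ln(1.96296) / 0.025960 = 25.9804 quarters
= 25.9804/4 years

6.50 years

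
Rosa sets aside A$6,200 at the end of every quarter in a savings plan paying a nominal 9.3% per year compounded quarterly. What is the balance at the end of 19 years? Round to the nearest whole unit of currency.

i = 0.093/4 = 0.02325 per quarter; n = 19·4 = 76.
Accumulation factor s(76|0.02325) = 203.701259; FV = 6200 × 203.701259 = 1,262,947.8070

A$1,262,948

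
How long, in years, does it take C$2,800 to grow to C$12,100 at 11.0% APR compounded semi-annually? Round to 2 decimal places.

Periodic rate i = 0.11/2 = 0.055.
(1+i)^n = 12100/2800 = 4.32143, so n = ln 4.32143 / ln 1.055 = 27.3359 half-years
= 27.3359/2 years

13.67 years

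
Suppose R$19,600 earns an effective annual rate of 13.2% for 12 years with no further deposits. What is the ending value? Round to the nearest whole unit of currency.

R$86,779

FV = PV·(1+i)^n = 19,600 × 4.427485 = 86,778.7107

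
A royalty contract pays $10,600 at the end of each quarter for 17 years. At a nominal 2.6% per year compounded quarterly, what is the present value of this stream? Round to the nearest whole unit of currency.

With 4 periods per year: i = 0.0065, n = 68.
PV = PMT · [1 − (1+i)^(−n)] / i = 10600 · 54.820058 = 581,092.6173

$581,093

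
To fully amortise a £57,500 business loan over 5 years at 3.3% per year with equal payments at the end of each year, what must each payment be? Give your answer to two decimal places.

Annuity-PV factor = 4.540741; PMT = 57500 / 4.540741 = 12,663.1313

£12,663.13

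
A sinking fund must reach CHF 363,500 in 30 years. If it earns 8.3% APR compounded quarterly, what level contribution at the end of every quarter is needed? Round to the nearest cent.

With 4 periods per year: i = 0.02075, n = 120.
PMT = 363500 / ( [(1+0.02075)^120 − 1] / 0.02075 ) = 363500 / 518.448927 = 701.1298

CHF 701.13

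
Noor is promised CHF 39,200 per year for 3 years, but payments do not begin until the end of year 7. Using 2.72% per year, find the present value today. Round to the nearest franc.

CHF 94,901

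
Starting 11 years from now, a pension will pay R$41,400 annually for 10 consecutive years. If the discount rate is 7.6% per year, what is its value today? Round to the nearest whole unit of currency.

R$135,981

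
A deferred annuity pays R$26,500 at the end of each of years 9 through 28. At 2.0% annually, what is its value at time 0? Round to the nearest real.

PV at t=8 (ordinary 20-year annuity): 26500 × a(20|0.02) = 26500 × 16.351433 = 433,312.9836
PV₀ = 433,312.9836 / (1+0.02)^8 = 433,312.9836 / 1.171659 = 369,828.4592

R$369,828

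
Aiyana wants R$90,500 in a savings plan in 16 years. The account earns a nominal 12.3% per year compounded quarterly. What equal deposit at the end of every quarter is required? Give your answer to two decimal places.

With 4 periods per year: i = 0.03075, n = 64.
FV-annuity factor = 193.407053; PMT = 90500 / 193.407053 = 467.9250

R$467.93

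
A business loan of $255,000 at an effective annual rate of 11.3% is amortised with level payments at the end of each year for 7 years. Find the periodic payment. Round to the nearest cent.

PMT = 255000 / ( [1 − (1+0.113)^(−7)] / 0.113 ) = 255000 / 4.666870 = 54,640.4747

$54,640.47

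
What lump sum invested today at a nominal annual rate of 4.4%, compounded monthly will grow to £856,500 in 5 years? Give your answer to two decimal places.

With 12 periods per year: i = 0.00366667, n = 60.
PV = 856,500 / (1 + 0.00366667)^60 = 856,500 / 1.245575 = 687,633.9644

£687,633.96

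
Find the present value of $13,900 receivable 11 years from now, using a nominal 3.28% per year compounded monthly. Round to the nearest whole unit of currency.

Periodic rate i = 0.0328/12 = 0.00273333; n = 11 × 12 = 132 periods.
PV = FV·(1+i)^(−n) = 13,900 × 0.697462 = 9,694.7164

$9,695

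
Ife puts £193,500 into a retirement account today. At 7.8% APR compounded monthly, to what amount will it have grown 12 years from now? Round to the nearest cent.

£491,886.81

Periodic rate i = 0.078/12 = 0.0065; n = 12 × 12 = 144 periods.
FV = 193,500 × (1 + 0.0065)^144 = 491,886.8107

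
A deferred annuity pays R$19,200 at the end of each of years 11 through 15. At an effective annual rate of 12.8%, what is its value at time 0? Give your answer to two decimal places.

R$20,348.56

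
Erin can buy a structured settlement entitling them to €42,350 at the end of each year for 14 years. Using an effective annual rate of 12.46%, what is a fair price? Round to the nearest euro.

PV = PMT · [1 − (1+i)^(−n)] / i = 42350 · 6.475050 = 274,218.3591

€274,218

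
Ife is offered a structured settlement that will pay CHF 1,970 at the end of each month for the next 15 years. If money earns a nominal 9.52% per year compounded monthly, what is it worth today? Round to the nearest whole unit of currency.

CHF 188,439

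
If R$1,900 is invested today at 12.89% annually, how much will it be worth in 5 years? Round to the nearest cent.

1,900 × (1+0.1289)^5 = 1,900 × 1.833485 = 3,483.6215

R$3,483.62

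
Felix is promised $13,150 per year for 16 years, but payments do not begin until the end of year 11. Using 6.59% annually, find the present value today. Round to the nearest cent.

Value one period before first payment (t=10): 13150 × [1 − (1+0.0659)^(−16)] / 0.0659 = 13150 × 9.708739 = 127,669.9162
PV₀ = 127,669.9162 / (1+0.0659)^10 = 127,669.9162 / 1.893061 = 67,440.9922

$67,440.99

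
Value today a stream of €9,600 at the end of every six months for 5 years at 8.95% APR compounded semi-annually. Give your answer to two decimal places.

With 2 periods per year: i = 0.04475, n = 10.
PV = 9600 × [1 − (1+0.04475)^(−10)] / 0.04475 = 9600 × 7.922453 = 76,055.5532

€76,055.55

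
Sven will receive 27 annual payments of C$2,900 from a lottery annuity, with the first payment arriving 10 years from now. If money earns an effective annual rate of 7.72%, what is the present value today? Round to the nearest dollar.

C$16,653

Value one period before first payment (t=9): 2900 × [1 − (1+0.0772)^(−27)] / 0.0772 = 2900 × 11.214040 = 32,520.7168
Discount back 9 years: 32,520.7168 × (1+0.0772)^(−9) = 32,520.7168 × 0.512074 = 16,653.0201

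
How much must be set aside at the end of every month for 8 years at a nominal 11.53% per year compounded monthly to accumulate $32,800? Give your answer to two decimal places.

$209.51

Periodic rate i = 0.1153/12 = 0.00960833; n = 8 × 12 = 96 periods.
FV-annuity factor = 156.558771; PMT = 32800 / 156.558771 = 209.5060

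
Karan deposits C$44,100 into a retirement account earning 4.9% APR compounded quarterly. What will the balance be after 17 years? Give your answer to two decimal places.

C$100,927.15

i = 0.049/4 = 0.01225 per quarter; n = 17·4 = 68.
FV = 44,100 × (1 + 0.01225)^68 = 100,927.1476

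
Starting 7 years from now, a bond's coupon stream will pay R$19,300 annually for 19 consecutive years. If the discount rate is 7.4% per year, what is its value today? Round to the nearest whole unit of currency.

PV at t=6 (ordinary 19-year annuity): 19300 × a(19|0.074) = 19300 × 10.032650 = 193,630.1543
Discount back 6 years: 193,630.1543 × (1+0.074)^(−6) = 193,630.1543 × 0.651590 = 126,167.4436

R$126,167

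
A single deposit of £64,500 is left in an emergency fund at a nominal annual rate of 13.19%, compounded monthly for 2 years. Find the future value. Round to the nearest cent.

Periodic rate i = 0.1319/12 = 0.0109917; n = 2 × 12 = 24 periods.
FV = 64,500 × (1 + 0.0109917)^24 = 83,849.7042

£83,849.70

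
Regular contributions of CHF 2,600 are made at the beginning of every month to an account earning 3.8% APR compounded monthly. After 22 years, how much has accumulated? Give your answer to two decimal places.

i = 0.038/12 = 0.00316667 per month; n = 22·12 = 264.
FV = PMT · [(1+i)^n − 1] / i × (1+i) = 2600 · 413.117106 = 1,074,104.4767
Payments are at the start of each period, so multiply by (1+i).

CHF 1,074,104.48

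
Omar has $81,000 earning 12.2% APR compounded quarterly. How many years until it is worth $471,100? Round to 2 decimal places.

Periodic rate i = 0.122/4 = 0.0305.
(1+i)^n = 471100/81000 = 5.81605, so n = ln 5.81605 / ln 1.0305 = 58.6012 quarters
= 58.6012/4 years

14.65 years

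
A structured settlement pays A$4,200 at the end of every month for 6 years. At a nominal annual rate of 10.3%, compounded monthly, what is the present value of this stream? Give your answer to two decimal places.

With 12 periods per year: i = 0.00858333, n = 72.
Annuity factor a(72|0.00858333) = 53.540415; PV = 4200 × 53.540415 = 224,869.7435

A$224,869.74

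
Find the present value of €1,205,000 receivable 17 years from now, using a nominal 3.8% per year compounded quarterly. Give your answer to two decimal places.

With 4 periods per year: i = 0.0095, n = 68.
PV = 1,205,000 / (1 + 0.0095)^68 = 1,205,000 / 1.902085 = 633,515.2357

€633,515.24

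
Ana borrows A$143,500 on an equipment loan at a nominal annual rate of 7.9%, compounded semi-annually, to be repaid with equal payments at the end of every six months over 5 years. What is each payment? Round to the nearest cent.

A$17,648.24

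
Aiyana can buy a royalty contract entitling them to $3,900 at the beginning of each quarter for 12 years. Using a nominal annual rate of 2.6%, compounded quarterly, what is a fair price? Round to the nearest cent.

$161,409.83

With 4 periods per year: i = 0.0065, n = 48.
PV = PMT · [1 − (1+i)^(−n)] / i × (1+i) = 3900 · 41.387136 = 161,409.8304
(annuity-due: payments at period start, so ×(1+i).)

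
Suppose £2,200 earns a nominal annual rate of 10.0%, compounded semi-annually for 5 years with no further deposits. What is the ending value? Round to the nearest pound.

With 2 periods per year: i = 0.05, n = 10.
FV = PV·(1+i)^n = 2,200 × 1.628895 = 3,583.5682

£3,584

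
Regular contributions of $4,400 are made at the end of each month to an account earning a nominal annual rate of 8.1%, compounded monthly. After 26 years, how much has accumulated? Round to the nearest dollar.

i = 0.081/12 = 0.00675 per month; n = 26·12 = 312.
Accumulation factor s(312|0.00675) = 1060.353843; FV = 4400 × 1060.353843 = 4,665,556.9100

$4,665,557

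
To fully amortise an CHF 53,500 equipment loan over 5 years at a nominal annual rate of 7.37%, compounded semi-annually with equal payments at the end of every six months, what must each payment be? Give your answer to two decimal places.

CHF 6,493.04

With 2 periods per year: i = 0.03685, n = 10.
PMT = 53500 / ( [1 − (1+0.03685)^(−10)] / 0.03685 ) = 53500 / 8.239593 = 6,493.0393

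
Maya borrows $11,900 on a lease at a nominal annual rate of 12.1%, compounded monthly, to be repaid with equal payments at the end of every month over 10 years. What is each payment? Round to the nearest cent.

$171.42

With 12 periods per year: i = 0.0100833, n = 120.
Annuity-PV factor = 69.420520; PMT = 11900 / 69.420520 = 171.4191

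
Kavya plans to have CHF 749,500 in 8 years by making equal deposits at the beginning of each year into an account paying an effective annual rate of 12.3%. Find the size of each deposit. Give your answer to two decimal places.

CHF 53,671.28

FV-annuity factor × (1+i) = 13.964638; PMT = 749500 / 13.964638 = 53,671.2789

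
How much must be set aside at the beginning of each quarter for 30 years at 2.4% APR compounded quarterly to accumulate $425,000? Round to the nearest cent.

$2,414.05

i = 0.024/4 = 0.006 per quarter; n = 30·4 = 120.
PMT = 425000 / ( [(1+0.006)^120 − 1] / 0.006 × (1+i) ) = 425000 / 176.053028 = 2,414.0454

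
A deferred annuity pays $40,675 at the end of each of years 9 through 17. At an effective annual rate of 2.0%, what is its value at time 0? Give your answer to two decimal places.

$283,357.93

PV at t=8 (ordinary 9-year annuity): 40675 × a(9|0.02) = 40675 × 8.162237 = 331,998.9780
Discount back 8 years: 331,998.9780 × (1+0.02)^(−8) = 331,998.9780 × 0.853490 = 283,357.9310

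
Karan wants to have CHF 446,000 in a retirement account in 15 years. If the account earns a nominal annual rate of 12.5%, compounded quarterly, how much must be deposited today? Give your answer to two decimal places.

CHF 70,387.76

i = 0.125/4 = 0.03125 per quarter; n = 15·4 = 60.
PV = 446,000 / (1 + 0.03125)^60 = 446,000 / 6.336329 = 70,387.7634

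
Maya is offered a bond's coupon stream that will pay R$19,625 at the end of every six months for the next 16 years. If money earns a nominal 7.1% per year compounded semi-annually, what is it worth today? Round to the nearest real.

i = 0.071/2 = 0.0355 per half-year; n = 16·2 = 32.
PV = PMT · [1 − (1+i)^(−n)] / i = 19625 · 18.943972 = 371,775.4557

R$371,775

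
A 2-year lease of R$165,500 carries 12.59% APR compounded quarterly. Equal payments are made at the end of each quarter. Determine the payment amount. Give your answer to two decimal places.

With 4 periods per year: i = 0.031475, n = 8.
PMT = 165500 / ( [1 − (1+0.031475)^(−8)] / 0.031475 ) = 165500 / 6.976219 = 23,723.4538

R$23,723.45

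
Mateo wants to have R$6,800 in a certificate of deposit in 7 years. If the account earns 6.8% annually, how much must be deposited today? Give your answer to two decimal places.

R$4,290.52

PV = FV·(1+i)^(−n) = 6,800 × 0.630959 = 4,290.5221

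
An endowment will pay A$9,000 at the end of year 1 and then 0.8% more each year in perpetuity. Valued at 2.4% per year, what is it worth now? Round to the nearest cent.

PV = PMT / (i − g) = 9000 / (0.024 − 0.008) = 9000 / 0.016000 = 562,500.0000

A$562,500.00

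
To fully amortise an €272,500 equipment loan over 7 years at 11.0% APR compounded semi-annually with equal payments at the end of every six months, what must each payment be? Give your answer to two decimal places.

€28,416.06

Periodic rate i = 0.11/2 = 0.055; n = 7 × 2 = 14 periods.
PMT = 272500 / ( [1 − (1+0.055)^(−14)] / 0.055 ) = 272500 / 9.589648 = 28,416.0590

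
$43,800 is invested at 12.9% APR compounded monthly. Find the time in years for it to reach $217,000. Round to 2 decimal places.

12.47 years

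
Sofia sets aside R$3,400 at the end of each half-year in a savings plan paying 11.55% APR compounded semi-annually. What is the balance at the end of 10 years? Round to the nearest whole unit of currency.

With 2 periods per year: i = 0.05775, n = 20.
FV = PMT · [(1+i)^n − 1] / i = 3400 · 35.908127 = 122,087.6333

R$122,088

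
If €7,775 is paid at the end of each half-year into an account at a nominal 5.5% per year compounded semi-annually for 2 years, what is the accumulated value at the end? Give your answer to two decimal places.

€32,406.56

With 2 periods per year: i = 0.0275, n = 4.
FV = PMT · [(1+i)^n − 1] / i = 7775 · 4.168046 = 32,406.5561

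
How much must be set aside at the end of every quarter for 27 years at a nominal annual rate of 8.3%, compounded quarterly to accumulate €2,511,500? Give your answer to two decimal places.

€6,363.43

With 4 periods per year: i = 0.02075, n = 108.
PMT = 2.5115e+06 / ( [(1+0.02075)^108 − 1] / 0.02075 ) = 2.5115e+06 / 394.676826 = 6,363.4342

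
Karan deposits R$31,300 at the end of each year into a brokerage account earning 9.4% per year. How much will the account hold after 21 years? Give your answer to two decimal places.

R$1,863,769.31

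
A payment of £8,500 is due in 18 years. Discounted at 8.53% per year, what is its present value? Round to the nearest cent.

PV = 8,500 / (1 + 0.0853)^18 = 8,500 / 4.364118 = 1,947.7018

£1,947.70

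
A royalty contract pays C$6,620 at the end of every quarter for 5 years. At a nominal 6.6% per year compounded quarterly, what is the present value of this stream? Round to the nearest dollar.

i = 0.066/4 = 0.0165 per quarter; n = 5·4 = 20.
PV = PMT · [1 − (1+i)^(−n)] / i = 6620 · 16.917434 = 111,993.4105

C$111,993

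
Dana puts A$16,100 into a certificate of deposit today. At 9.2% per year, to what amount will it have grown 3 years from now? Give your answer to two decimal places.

FV = 16,100 × (1 + 0.092)^3 = 20,964.9481

A$20,964.95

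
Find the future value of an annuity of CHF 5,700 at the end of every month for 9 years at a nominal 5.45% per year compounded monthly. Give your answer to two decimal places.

CHF 792,335.59

i = 0.0545/12 = 0.00454167 per month; n = 9·12 = 108.
Accumulation factor s(108|0.00454167) = 139.006244; FV = 5700 × 139.006244 = 792,335.5888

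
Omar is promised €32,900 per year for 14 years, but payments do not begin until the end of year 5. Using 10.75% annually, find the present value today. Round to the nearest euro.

€154,721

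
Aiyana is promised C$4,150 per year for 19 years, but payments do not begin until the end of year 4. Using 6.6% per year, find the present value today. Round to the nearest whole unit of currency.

PV at t=3 (ordinary 19-year annuity): 4150 × a(19|0.066) = 4150 × 10.653000 = 44,209.9505
Discount back 3 years: 44,209.9505 × (1+0.066)^(−3) = 44,209.9505 × 0.825521 = 36,496.2645

C$36,496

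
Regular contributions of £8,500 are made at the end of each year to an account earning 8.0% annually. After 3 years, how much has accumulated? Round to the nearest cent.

£27,594.40

FV = 8500 × [(1+0.08)^3 − 1] / 0.08 = 8500 × 3.246400 = 27,594.4000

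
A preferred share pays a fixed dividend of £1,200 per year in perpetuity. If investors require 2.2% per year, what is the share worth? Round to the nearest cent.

£54,545.45

PV = C/r = 1200/0.022 = 54,545.4545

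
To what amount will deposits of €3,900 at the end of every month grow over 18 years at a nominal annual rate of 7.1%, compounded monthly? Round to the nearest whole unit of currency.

€1,697,958

i = 0.071/12 = 0.00591667 per month; n = 18·12 = 216.
Accumulation factor s(216|0.00591667) = 435.373778; FV = 3900 × 435.373778 = 1,697,957.7354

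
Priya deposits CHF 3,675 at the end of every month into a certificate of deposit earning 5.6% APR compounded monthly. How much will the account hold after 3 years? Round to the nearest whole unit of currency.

With 12 periods per year: i = 0.00466667, n = 36.
FV = PMT · [(1+i)^n − 1] / i = 3675 · 39.101663 = 143,698.6116

CHF 143,699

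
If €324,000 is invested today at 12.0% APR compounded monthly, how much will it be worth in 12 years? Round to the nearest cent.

€1,357,759.45

i = 0.12/12 = 0.01 per month; n = 12·12 = 144.
FV = 324,000 × (1 + 0.01)^144 = 1,357,759.4523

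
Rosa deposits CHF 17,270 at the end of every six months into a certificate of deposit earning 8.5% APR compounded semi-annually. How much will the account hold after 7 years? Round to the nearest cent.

CHF 321,373.74

i = 0.085/2 = 0.0425 per half-year; n = 7·2 = 14.
Accumulation factor s(14|0.0425) = 18.608786; FV = 17270 × 18.608786 = 321,373.7408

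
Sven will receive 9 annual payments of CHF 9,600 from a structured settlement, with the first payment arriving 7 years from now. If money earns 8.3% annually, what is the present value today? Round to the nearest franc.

CHF 36,708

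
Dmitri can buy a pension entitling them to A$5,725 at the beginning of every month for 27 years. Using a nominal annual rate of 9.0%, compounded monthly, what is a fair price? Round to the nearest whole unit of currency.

With 12 periods per year: i = 0.0075, n = 324.
Annuity factor a(324|0.0075) × (1+i) = 122.399333; PV = 5725 × 122.399333 = 700,736.1836
(annuity-due: payments at period start, so ×(1+i).)

A$700,736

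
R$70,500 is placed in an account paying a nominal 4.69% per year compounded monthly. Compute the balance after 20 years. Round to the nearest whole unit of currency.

R$179,789

i = 0.0469/12 = 0.00390833 per month; n = 20·12 = 240.
FV = 70,500 × (1 + 0.00390833)^240 = 179,789.0939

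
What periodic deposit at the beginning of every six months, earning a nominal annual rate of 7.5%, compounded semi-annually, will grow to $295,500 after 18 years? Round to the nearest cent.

$3,865.17

Periodic rate i = 0.075/2 = 0.0375; n = 18 × 2 = 36 periods.
PMT = 295500 / ( [(1+0.0375)^36 − 1] / 0.0375 × (1+i) ) = 295500 / 76.452008 = 3,865.1699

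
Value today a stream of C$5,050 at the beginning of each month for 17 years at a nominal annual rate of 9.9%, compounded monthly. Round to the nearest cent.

i = 0.099/12 = 0.00825 per month; n = 17·12 = 204.
Annuity factor a(204|0.00825) × (1+i) = 99.345857; PV = 5050 × 99.345857 = 501,696.5762
(Beginning-of-period payments → annuity-due factor ×(1+i).)

C$501,696.58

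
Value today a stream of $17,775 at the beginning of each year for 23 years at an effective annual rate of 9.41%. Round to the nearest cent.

Annuity factor a(23|0.0941) × (1+i) = 10.157539; PV = 17775 × 10.157539 = 180,550.2489
(Beginning-of-period payments → annuity-due factor ×(1+i).)

$180,550.25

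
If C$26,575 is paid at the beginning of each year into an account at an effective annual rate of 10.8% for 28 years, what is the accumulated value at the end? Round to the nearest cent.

FV = 26575 × [(1+0.108)^28 − 1] / 0.108 × (1+i) = 26575 × 170.970409 = 4,543,538.6238
Payments are at the start of each period, so multiply by (1+i).

C$4,543,538.62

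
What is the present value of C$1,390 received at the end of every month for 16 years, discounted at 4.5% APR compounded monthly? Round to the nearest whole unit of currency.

Periodic rate i = 0.045/12 = 0.00375; n = 16 × 12 = 192 periods.
PV = 1390 × [1 − (1+0.00375)^(−192)] / 0.00375 = 1390 × 136.691153 = 190,000.7032

C$190,001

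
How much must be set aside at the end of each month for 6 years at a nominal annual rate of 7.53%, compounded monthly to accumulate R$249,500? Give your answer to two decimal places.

i = 0.0753/12 = 0.006275 per month; n = 6·12 = 72.
PMT = 249500 / ( [(1+0.006275)^72 − 1] / 0.006275 ) = 249500 / 90.664766 = 2,751.8959

R$2,751.90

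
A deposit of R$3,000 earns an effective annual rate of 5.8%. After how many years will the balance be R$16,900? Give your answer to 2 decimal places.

(1+i)^n = 16900/3000 = 5.63333, so n = ln 5.63333 / ln 1.058 = 30.6614 years

30.66 years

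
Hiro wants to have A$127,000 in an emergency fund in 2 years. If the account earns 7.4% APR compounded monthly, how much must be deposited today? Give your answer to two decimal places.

A$109,578.54

i = 0.074/12 = 0.00616667 per month; n = 2·12 = 24.
Discount factor = (1+0.00616667)^(−24) = 0.862823; PV = 127,000 × 0.862823 = 109,578.5400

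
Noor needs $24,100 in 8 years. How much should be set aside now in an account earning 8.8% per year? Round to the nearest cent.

$12,273.99

Discount factor = (1+0.088)^(−8) = 0.509294; PV = 24,100 × 0.509294 = 12,273.9932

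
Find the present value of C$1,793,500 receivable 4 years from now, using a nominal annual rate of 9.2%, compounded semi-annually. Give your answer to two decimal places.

C$1,251,549.14

i = 0.092/2 = 0.046 per half-year; n = 4·2 = 8.
PV = FV·(1+i)^(−n) = 1,793,500 × 0.697825 = 1,251,549.1361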